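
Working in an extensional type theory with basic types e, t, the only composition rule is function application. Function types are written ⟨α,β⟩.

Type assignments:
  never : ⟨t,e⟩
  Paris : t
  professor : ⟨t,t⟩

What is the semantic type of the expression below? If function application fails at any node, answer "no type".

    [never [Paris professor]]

e

[Paris professor]: functor professor : ⟨t,t⟩, argument Paris : t; result t.
[never [Paris professor]]: functor never : ⟨t,e⟩, argument [Paris professor] : t; result e.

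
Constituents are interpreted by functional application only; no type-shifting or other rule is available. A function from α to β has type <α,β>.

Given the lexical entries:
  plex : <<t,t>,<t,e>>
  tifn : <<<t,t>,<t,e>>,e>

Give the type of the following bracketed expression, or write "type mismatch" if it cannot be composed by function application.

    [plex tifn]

e

[plex tifn] — tifn of type <<<t,t>,<t,e>>,e> combines with plex of type <<t,t>,<t,e>>: type e.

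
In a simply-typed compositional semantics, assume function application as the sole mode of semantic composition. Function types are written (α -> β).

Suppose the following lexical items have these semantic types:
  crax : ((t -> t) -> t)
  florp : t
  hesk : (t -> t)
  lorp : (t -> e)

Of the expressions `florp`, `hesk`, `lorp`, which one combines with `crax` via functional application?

florp : t — does not combine with crax.
hesk — combines: crax : ((t -> t) -> t) takes hesk : (t -> t) as argument, giving t.
lorp : (t -> e) — does not combine with crax.

hesk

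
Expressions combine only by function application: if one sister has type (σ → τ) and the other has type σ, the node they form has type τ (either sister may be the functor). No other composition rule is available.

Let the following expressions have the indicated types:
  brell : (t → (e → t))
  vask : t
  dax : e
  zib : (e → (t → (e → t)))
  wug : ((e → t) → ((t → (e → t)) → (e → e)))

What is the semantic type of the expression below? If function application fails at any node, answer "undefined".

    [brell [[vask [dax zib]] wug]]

[dax zib]: (e → (t → (e → t))) applied to e yields (t → (e → t)).
[vask [dax zib]]: (t → (e → t)) applied to t yields (e → t).
[[vask [dax zib]] wug]: ((e → t) → ((t → (e → t)) → (e → e))) applied to (e → t) yields ((t → (e → t)) → (e → e)).
[brell [[vask [dax zib]] wug]]: ((t → (e → t)) → (e → e)) applied to (t → (e → t)) yields (e → e).

(e → e)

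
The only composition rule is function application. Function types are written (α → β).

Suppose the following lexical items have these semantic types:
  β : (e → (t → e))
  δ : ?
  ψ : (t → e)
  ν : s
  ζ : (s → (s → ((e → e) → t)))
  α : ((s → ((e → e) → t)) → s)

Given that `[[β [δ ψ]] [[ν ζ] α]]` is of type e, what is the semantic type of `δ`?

((t → e) → ((e → (t → e)) → (s → e)))

[[β [δ ψ]] [[ν ζ] α]] is required to be e. [[ν ζ] α] : s cannot yield e as functor, so [β [δ ψ]] : (s → e).
[β [δ ψ]] is required to be (s → e). β : (e → (t → e)) cannot yield (s → e) as functor, so [δ ψ] : ((e → (t → e)) → (s → e)).
[δ ψ] is required to be ((e → (t → e)) → (s → e)). ψ : (t → e) cannot yield ((e → (t → e)) → (s → e)) as functor, so δ : ((t → e) → ((e → (t → e)) → (s → e))).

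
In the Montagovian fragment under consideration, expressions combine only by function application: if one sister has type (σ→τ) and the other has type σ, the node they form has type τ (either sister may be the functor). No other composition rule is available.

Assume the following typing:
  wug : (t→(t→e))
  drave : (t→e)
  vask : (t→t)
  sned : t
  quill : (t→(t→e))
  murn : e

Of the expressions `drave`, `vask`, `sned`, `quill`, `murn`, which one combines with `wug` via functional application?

drave : (t→e) — neither side's domain matches the other.
vask : (t→t) — neither side's domain matches the other.
sned — combines: wug : (t→(t→e)) takes sned : t as argument, giving (t→e).
quill : (t→(t→e)) — neither side's domain matches the other.
murn : e — neither side's domain matches the other.

sned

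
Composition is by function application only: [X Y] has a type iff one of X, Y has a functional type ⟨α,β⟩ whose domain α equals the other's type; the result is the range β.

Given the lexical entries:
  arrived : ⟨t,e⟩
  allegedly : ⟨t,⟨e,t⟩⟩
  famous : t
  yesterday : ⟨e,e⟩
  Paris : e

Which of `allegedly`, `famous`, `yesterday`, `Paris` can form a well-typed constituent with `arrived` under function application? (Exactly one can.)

allegedly : ⟨t,⟨e,t⟩⟩ — does not combine with arrived.
famous — combines: arrived : ⟨t,e⟩ takes famous : t as argument, giving e.
yesterday : ⟨e,e⟩ — does not combine with arrived.
Paris : e — does not combine with arrived.

famous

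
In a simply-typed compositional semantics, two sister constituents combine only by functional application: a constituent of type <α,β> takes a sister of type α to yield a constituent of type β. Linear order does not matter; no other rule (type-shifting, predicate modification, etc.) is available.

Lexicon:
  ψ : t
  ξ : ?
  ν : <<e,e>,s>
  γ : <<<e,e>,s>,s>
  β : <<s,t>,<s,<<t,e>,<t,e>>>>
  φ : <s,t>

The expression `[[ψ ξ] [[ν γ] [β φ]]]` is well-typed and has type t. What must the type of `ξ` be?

[[ψ ξ] [[ν γ] [β φ]]] must have type t. The sister [[ν γ] [β φ]] has type <<t,e>,<t,e>>; that is not a function onto t, so [ψ ξ] must be the functor, of type <<<t,e>,<t,e>>,t>.
[ψ ξ] must have type <<<t,e>,<t,e>>,t>. The sister ψ has type t; that is not a function onto <<<t,e>,<t,e>>,t>, so ξ must be the functor, of type <t,<<<t,e>,<t,e>>,t>>.

<t,<<<t,e>,<t,e>>,t>>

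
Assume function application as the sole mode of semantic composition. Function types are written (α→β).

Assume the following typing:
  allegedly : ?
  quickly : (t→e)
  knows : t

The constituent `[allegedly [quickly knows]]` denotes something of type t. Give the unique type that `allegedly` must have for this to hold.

At [allegedly [quickly knows]] (required: t): [quickly knows] is e, which is not a function with range t; hence allegedly is the functor — type (e→t).

(e→t)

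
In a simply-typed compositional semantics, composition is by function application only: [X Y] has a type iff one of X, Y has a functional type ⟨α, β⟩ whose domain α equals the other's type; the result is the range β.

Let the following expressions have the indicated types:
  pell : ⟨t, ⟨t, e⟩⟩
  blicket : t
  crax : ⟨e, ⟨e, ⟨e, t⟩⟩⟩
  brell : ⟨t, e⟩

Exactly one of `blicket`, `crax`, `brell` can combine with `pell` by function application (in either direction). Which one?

blicket — combines: pell : ⟨t, ⟨t, e⟩⟩ takes blicket : t as argument, giving ⟨t, e⟩.
crax : ⟨e, ⟨e, ⟨e, t⟩⟩⟩ — pell needs t; crax needs e; neither fits.
brell : ⟨t, e⟩ — pell needs t; brell needs t; neither fits.

blicket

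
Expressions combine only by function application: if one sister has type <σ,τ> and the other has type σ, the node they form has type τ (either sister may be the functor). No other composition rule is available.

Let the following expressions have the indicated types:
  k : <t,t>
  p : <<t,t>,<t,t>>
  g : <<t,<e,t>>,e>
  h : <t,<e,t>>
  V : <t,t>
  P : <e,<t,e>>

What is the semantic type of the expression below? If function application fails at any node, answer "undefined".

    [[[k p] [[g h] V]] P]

At [k p], p : <<t,t>,<t,t>> takes k : <t,t>, giving <t,t>.
At [g h], g : <<t,<e,t>>,e> takes h : <t,<e,t>>, giving e.
At [[g h] V]: neither e nor <t,t> can take the other as argument; the node is ill-typed.

undefined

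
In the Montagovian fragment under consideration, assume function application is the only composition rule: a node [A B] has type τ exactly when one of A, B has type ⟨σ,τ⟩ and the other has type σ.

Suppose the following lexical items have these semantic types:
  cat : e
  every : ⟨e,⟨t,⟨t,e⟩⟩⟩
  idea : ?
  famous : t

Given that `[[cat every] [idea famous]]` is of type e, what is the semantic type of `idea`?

⟨t,⟨⟨t,⟨t,e⟩⟩,e⟩⟩

[[cat every] [idea famous]] is required to be e. [cat every] : ⟨t,⟨t,e⟩⟩ cannot yield e as functor, so [idea famous] : ⟨⟨t,⟨t,e⟩⟩,e⟩.
[idea famous] is required to be ⟨⟨t,⟨t,e⟩⟩,e⟩. famous : t cannot yield ⟨⟨t,⟨t,e⟩⟩,e⟩ as functor, so idea : ⟨t,⟨⟨t,⟨t,e⟩⟩,e⟩⟩.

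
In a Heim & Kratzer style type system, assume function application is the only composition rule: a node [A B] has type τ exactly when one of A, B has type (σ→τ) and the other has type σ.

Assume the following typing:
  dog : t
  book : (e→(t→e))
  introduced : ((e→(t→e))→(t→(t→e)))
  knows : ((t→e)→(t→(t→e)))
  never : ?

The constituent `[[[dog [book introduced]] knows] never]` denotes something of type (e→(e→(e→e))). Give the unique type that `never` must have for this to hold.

For [[[dog [book introduced]] knows] never] to have type (e→(e→(e→e))) with [[dog [book introduced]] knows] of type (t→(t→e)), never must be the function: never : ((t→(t→e))→(e→(e→(e→e)))).

((t→(t→e))→(e→(e→(e→e))))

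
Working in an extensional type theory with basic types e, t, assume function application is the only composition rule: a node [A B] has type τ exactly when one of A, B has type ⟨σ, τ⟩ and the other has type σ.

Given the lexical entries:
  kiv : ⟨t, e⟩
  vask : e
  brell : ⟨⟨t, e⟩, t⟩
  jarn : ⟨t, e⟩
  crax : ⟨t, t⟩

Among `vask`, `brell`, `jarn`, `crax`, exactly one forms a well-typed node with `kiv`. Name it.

brell

vask : e — no; kiv wants t, and vask wants nothing (atomic).
brell — combines: brell : ⟨⟨t, e⟩, t⟩ takes kiv : ⟨t, e⟩ as argument, giving t.
jarn : ⟨t, e⟩ — no; kiv wants t, and jarn wants t.
crax : ⟨t, t⟩ — no; kiv wants t, and crax wants t.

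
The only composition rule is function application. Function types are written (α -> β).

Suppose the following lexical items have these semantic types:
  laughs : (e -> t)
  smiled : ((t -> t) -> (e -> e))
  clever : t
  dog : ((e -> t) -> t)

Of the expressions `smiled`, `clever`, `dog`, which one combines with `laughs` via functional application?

dog

smiled : ((t -> t) -> (e -> e)) — does not combine with laughs.
clever : t — does not combine with laughs.
dog — combines: dog : ((e -> t) -> t) takes laughs : (e -> t) as argument, giving t.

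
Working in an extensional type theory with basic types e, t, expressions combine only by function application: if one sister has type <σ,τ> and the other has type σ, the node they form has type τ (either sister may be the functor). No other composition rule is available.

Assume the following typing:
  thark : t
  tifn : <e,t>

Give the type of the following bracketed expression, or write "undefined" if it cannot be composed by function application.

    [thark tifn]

At [thark tifn]: neither t nor <e,t> can take the other as argument; the node is ill-typed.

undefined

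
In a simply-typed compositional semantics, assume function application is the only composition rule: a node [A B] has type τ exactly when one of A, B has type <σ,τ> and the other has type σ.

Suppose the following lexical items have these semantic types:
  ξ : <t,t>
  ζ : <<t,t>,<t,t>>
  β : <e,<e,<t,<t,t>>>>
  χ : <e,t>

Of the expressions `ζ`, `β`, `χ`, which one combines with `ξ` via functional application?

ζ

ζ — combines: ζ : <<t,t>,<t,t>> takes ξ : <t,t> as argument, giving <t,t>.
β : <e,<e,<t,<t,t>>>> — neither side's domain matches the other.
χ : <e,t> — neither side's domain matches the other.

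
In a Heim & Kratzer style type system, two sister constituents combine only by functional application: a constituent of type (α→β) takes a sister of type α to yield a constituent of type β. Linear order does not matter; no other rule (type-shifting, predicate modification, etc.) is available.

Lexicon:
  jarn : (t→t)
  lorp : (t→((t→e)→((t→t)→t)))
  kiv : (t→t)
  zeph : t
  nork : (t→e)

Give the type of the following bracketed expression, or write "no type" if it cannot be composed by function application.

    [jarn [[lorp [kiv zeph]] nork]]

t

[kiv zeph]: kiv is (t→t), zeph is t; result t.
[lorp [kiv zeph]]: lorp is (t→((t→e)→((t→t)→t))), [kiv zeph] is t; result ((t→e)→((t→t)→t)).
[[lorp [kiv zeph]] nork]: [lorp [kiv zeph]] is ((t→e)→((t→t)→t)), nork is (t→e); result ((t→t)→t).
[jarn [[lorp [kiv zeph]] nork]]: [[lorp [kiv zeph]] nork] is ((t→t)→t), jarn is (t→t); result t.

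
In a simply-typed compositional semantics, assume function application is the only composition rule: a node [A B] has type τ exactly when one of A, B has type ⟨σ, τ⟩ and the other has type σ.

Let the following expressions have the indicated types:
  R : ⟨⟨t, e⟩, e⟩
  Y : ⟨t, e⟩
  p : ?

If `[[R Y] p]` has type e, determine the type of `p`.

[[R Y] p] must have type e. The sister [R Y] has type e; that is not a function onto e, so p must be the functor, of type ⟨e, e⟩.

⟨e, e⟩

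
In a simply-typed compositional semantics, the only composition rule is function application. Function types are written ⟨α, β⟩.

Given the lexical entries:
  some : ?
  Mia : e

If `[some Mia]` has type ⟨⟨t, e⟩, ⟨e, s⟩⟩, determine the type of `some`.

[some Mia] is required to be ⟨⟨t, e⟩, ⟨e, s⟩⟩. Mia : e cannot yield ⟨⟨t, e⟩, ⟨e, s⟩⟩ as functor, so some : ⟨e, ⟨⟨t, e⟩, ⟨e, s⟩⟩⟩.

⟨e, ⟨⟨t, e⟩, ⟨e, s⟩⟩⟩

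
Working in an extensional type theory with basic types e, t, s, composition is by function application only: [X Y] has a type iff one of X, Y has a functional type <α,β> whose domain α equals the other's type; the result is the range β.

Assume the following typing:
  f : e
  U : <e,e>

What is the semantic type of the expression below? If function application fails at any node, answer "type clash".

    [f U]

e

[f U]: <e,e> applied to e yields e.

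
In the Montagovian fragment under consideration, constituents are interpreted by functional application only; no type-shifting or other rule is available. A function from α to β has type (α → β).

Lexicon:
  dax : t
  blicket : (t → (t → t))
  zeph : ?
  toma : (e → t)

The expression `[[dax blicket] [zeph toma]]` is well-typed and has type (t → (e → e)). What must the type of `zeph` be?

((e → t) → ((t → t) → (t → (e → e))))

[[dax blicket] [zeph toma]] is required to be (t → (e → e)). [dax blicket] : (t → t) cannot yield (t → (e → e)) as functor, so [zeph toma] : ((t → t) → (t → (e → e))).
[zeph toma] is required to be ((t → t) → (t → (e → e))). toma : (e → t) cannot yield ((t → t) → (t → (e → e))) as functor, so zeph : ((e → t) → ((t → t) → (t → (e → e)))).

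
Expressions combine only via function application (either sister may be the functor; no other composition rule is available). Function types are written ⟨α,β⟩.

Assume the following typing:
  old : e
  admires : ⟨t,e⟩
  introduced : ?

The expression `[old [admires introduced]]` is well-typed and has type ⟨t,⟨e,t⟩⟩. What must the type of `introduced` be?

For [old [admires introduced]] to have type ⟨t,⟨e,t⟩⟩ with old of type e, [admires introduced] must be the function: [admires introduced] : ⟨e,⟨t,⟨e,t⟩⟩⟩.
For [admires introduced] to have type ⟨e,⟨t,⟨e,t⟩⟩⟩ with admires of type ⟨t,e⟩, introduced must be the function: introduced : ⟨⟨t,e⟩,⟨e,⟨t,⟨e,t⟩⟩⟩⟩.

⟨⟨t,e⟩,⟨e,⟨t,⟨e,t⟩⟩⟩⟩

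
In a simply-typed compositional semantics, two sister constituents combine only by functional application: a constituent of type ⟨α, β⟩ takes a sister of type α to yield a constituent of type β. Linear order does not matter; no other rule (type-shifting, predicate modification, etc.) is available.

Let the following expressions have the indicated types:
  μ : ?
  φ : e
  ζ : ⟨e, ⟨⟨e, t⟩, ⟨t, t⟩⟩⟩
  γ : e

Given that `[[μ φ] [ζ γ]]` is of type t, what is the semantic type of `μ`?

⟨e, ⟨⟨⟨e, t⟩, ⟨t, t⟩⟩, t⟩⟩

For [[μ φ] [ζ γ]] to have type t with [ζ γ] of type ⟨⟨e, t⟩, ⟨t, t⟩⟩, [μ φ] must be the function: [μ φ] : ⟨⟨⟨e, t⟩, ⟨t, t⟩⟩, t⟩.
For [μ φ] to have type ⟨⟨⟨e, t⟩, ⟨t, t⟩⟩, t⟩ with φ of type e, μ must be the function: μ : ⟨e, ⟨⟨⟨e, t⟩, ⟨t, t⟩⟩, t⟩⟩.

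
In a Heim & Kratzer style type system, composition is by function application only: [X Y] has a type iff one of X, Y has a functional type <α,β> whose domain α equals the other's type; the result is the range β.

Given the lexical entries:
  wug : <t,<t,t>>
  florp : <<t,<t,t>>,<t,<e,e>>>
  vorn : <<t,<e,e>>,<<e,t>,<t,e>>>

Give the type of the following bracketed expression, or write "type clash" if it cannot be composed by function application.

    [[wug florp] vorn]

[wug florp] — florp of type <<t,<t,t>>,<t,<e,e>>> combines with wug of type <t,<t,t>>: type <t,<e,e>>.
[[wug florp] vorn] — vorn of type <<t,<e,e>>,<<e,t>,<t,e>>> combines with [wug florp] of type <t,<e,e>>: type <<e,t>,<t,e>>.

<<e,t>,<t,e>>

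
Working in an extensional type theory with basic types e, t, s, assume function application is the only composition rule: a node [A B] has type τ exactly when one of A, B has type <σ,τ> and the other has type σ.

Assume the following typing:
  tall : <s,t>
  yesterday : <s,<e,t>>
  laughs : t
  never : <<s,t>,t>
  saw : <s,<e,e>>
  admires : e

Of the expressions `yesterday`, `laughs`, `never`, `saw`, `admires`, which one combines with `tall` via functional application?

never

yesterday : <s,<e,t>> — does not combine with tall.
laughs : t — does not combine with tall.
never — combines: never : <<s,t>,t> takes tall : <s,t> as argument, giving t.
saw : <s,<e,e>> — does not combine with tall.
admires : e — does not combine with tall.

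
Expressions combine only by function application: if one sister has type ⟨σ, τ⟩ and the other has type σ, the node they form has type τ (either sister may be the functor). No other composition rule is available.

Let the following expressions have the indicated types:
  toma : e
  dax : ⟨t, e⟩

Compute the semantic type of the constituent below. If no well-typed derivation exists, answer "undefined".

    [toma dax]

undefined

[toma dax]: e with ⟨t, e⟩ — neither is a function whose domain matches the other; composition fails here.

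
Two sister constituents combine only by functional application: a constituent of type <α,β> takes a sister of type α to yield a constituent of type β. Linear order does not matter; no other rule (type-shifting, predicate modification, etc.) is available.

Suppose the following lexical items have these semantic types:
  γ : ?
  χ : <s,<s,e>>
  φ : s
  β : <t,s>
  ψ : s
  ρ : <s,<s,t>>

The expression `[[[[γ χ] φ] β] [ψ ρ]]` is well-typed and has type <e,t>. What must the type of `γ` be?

[[[[γ χ] φ] β] [ψ ρ]] must have type <e,t>. The sister [ψ ρ] has type <s,t>; that is not a function onto <e,t>, so [[[γ χ] φ] β] must be the functor, of type <<s,t>,<e,t>>.
[[[γ χ] φ] β] must have type <<s,t>,<e,t>>. The sister β has type <t,s>; that is not a function onto <<s,t>,<e,t>>, so [[γ χ] φ] must be the functor, of type <<t,s>,<<s,t>,<e,t>>>.
[[γ χ] φ] must have type <<t,s>,<<s,t>,<e,t>>>. The sister φ has type s; that is not a function onto <<t,s>,<<s,t>,<e,t>>>, so [γ χ] must be the functor, of type <s,<<t,s>,<<s,t>,<e,t>>>>.
[γ χ] must have type <s,<<t,s>,<<s,t>,<e,t>>>>. The sister χ has type <s,<s,e>>; that is not a function onto <s,<<t,s>,<<s,t>,<e,t>>>>, so γ must be the functor, of type <<s,<s,e>>,<s,<<t,s>,<<s,t>,<e,t>>>>>.

<<s,<s,e>>,<s,<<t,s>,<<s,t>,<e,t>>>>>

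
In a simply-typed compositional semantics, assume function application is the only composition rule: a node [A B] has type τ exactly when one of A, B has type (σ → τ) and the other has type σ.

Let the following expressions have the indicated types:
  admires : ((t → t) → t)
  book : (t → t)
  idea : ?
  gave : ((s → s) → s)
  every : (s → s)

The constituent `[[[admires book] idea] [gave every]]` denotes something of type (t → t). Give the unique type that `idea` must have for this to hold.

(t → (s → (t → t)))

[[[admires book] idea] [gave every]] must have type (t → t). The sister [gave every] has type s; that is not a function onto (t → t), so [[admires book] idea] must be the functor, of type (s → (t → t)).
[[admires book] idea] must have type (s → (t → t)). The sister [admires book] has type t; that is not a function onto (s → (t → t)), so idea must be the functor, of type (t → (s → (t → t))).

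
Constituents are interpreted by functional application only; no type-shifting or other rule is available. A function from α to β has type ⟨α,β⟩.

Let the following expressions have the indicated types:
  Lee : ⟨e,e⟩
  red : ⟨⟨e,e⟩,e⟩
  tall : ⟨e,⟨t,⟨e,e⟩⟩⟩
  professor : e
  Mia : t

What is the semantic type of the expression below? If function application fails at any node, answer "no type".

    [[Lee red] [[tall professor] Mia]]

e

[Lee red]: functor red : ⟨⟨e,e⟩,e⟩, argument Lee : ⟨e,e⟩; result e.
[tall professor]: functor tall : ⟨e,⟨t,⟨e,e⟩⟩⟩, argument professor : e; result ⟨t,⟨e,e⟩⟩.
[[tall professor] Mia]: functor [tall professor] : ⟨t,⟨e,e⟩⟩, argument Mia : t; result ⟨e,e⟩.
[[Lee red] [[tall professor] Mia]]: functor [[tall professor] Mia] : ⟨e,e⟩, argument [Lee red] : e; result e.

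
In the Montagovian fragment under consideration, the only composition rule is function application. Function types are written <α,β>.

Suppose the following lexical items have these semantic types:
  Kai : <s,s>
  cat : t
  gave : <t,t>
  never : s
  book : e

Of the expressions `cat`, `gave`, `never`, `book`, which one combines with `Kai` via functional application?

never

cat : t — neither side's domain matches the other.
gave : <t,t> — neither side's domain matches the other.
never — combines: Kai : <s,s> takes never : s as argument, giving s.
book : e — neither side's domain matches the other.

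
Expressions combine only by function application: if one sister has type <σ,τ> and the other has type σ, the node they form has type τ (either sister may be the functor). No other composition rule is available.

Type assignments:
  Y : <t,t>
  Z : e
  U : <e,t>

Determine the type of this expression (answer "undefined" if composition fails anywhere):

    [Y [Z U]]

t

[Z U]: <e,t> applied to e yields t.
[Y [Z U]]: <t,t> applied to t yields t.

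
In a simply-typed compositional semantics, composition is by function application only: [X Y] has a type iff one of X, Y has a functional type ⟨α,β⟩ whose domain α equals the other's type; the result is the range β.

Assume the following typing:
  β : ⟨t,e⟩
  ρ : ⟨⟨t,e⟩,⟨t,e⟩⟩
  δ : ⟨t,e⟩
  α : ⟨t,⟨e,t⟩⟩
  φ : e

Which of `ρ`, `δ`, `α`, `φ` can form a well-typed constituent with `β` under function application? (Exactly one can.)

ρ — combines: ρ : ⟨⟨t,e⟩,⟨t,e⟩⟩ takes β : ⟨t,e⟩ as argument, giving ⟨t,e⟩.
δ : ⟨t,e⟩ — β needs t; δ needs t; neither fits.
α : ⟨t,⟨e,t⟩⟩ — β needs t; α needs t; neither fits.
φ : e — β needs t; φ needs nothing (atomic); neither fits.

ρ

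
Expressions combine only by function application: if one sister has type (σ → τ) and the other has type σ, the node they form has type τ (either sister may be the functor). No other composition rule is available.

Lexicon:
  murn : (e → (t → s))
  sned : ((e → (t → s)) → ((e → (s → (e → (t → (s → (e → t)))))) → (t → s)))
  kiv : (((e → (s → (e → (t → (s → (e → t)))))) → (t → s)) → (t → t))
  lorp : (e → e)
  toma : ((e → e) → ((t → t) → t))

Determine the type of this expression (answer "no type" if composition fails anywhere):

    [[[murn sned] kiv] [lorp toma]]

t

At [murn sned], sned : ((e → (t → s)) → ((e → (s → (e → (t → (s → (e → t)))))) → (t → s))) takes murn : (e → (t → s)), giving ((e → (s → (e → (t → (s → (e → t)))))) → (t → s)).
At [[murn sned] kiv], kiv : (((e → (s → (e → (t → (s → (e → t)))))) → (t → s)) → (t → t)) takes [murn sned] : ((e → (s → (e → (t → (s → (e → t)))))) → (t → s)), giving (t → t).
At [lorp toma], toma : ((e → e) → ((t → t) → t)) takes lorp : (e → e), giving ((t → t) → t).
At [[[murn sned] kiv] [lorp toma]], [lorp toma] : ((t → t) → t) takes [[murn sned] kiv] : (t → t), giving t.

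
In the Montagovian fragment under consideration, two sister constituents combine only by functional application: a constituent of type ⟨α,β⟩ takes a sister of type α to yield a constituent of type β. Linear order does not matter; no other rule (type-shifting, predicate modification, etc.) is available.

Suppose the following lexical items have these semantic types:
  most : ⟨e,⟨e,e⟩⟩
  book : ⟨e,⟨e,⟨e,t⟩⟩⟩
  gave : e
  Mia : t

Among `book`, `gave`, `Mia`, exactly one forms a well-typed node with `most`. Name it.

gave

book : ⟨e,⟨e,⟨e,t⟩⟩⟩ — does not combine with most.
gave — combines: most : ⟨e,⟨e,e⟩⟩ takes gave : e as argument, giving ⟨e,e⟩.
Mia : t — does not combine with most.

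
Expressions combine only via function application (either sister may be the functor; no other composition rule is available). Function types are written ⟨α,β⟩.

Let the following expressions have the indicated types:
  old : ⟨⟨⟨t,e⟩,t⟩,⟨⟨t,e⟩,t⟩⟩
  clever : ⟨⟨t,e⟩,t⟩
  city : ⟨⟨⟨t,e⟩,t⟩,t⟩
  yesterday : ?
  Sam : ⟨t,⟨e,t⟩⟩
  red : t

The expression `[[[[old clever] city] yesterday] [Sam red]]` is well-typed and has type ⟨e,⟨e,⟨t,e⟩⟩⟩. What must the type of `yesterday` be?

⟨t,⟨⟨e,t⟩,⟨e,⟨e,⟨t,e⟩⟩⟩⟩⟩

At [[[[old clever] city] yesterday] [Sam red]] (required: ⟨e,⟨e,⟨t,e⟩⟩⟩): [Sam red] is ⟨e,t⟩, which is not a function with range ⟨e,⟨e,⟨t,e⟩⟩⟩; hence [[[old clever] city] yesterday] is the functor — type ⟨⟨e,t⟩,⟨e,⟨e,⟨t,e⟩⟩⟩⟩.
At [[[old clever] city] yesterday] (required: ⟨⟨e,t⟩,⟨e,⟨e,⟨t,e⟩⟩⟩⟩): [[old clever] city] is t, which is not a function with range ⟨⟨e,t⟩,⟨e,⟨e,⟨t,e⟩⟩⟩⟩; hence yesterday is the functor — type ⟨t,⟨⟨e,t⟩,⟨e,⟨e,⟨t,e⟩⟩⟩⟩⟩.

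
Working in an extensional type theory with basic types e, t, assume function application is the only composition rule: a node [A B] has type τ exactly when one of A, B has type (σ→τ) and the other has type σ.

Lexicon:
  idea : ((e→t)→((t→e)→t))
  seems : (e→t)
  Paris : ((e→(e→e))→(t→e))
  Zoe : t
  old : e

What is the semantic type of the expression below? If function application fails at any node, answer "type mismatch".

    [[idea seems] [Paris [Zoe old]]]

[idea seems]: ((e→t)→((t→e)→t)) applied to (e→t) yields ((t→e)→t).
At [Zoe old]: neither t nor e can take the other as argument; the node is ill-typed.

type mismatch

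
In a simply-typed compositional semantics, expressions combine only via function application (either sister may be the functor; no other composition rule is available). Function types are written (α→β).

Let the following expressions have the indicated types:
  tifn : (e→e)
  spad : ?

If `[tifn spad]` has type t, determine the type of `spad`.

((e→e)→t)

For [tifn spad] to have type t with tifn of type (e→e), spad must be the function: spad : ((e→e)→t).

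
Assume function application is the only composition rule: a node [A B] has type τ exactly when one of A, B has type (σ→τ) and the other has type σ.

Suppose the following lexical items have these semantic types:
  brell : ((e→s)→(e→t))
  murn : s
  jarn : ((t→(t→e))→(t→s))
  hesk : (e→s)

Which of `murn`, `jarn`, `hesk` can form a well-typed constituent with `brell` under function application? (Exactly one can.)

murn : s — does not combine with brell.
jarn : ((t→(t→e))→(t→s)) — does not combine with brell.
hesk — combines: brell : ((e→s)→(e→t)) takes hesk : (e→s) as argument, giving (e→t).

hesk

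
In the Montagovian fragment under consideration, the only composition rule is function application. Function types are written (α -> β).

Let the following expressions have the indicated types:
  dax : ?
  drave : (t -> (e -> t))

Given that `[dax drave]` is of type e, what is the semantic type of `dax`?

For [dax drave] to have type e with drave of type (t -> (e -> t)), dax must be the function: dax : ((t -> (e -> t)) -> e).

((t -> (e -> t)) -> e)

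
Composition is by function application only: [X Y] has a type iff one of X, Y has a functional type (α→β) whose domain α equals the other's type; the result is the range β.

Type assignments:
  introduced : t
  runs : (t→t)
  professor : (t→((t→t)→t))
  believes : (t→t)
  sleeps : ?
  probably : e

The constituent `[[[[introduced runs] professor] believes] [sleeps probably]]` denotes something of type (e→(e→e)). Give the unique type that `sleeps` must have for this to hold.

(e→(t→(e→(e→e))))

[[[[introduced runs] professor] believes] [sleeps probably]] is required to be (e→(e→e)). [[[introduced runs] professor] believes] : t cannot yield (e→(e→e)) as functor, so [sleeps probably] : (t→(e→(e→e))).
[sleeps probably] is required to be (t→(e→(e→e))). probably : e cannot yield (t→(e→(e→e))) as functor, so sleeps : (e→(t→(e→(e→e)))).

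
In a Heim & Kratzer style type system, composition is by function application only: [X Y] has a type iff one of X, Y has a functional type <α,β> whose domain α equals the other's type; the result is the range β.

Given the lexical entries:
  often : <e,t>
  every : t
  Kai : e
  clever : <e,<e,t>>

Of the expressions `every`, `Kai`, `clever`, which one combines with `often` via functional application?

every : t — often needs e; every needs nothing (atomic); neither fits.
Kai — combines: often : <e,t> takes Kai : e as argument, giving t.
clever : <e,<e,t>> — often needs e; clever needs e; neither fits.

Kai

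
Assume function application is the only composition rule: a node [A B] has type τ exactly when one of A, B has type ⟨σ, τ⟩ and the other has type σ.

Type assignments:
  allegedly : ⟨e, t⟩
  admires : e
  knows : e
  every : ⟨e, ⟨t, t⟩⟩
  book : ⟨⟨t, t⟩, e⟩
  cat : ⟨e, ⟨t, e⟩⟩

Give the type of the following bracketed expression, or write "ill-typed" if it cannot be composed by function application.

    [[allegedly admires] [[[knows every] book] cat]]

e

[allegedly admires]: functor allegedly : ⟨e, t⟩, argument admires : e; result t.
[knows every]: functor every : ⟨e, ⟨t, t⟩⟩, argument knows : e; result ⟨t, t⟩.
[[knows every] book]: functor book : ⟨⟨t, t⟩, e⟩, argument [knows every] : ⟨t, t⟩; result e.
[[[knows every] book] cat]: functor cat : ⟨e, ⟨t, e⟩⟩, argument [[knows every] book] : e; result ⟨t, e⟩.
[[allegedly admires] [[[knows every] book] cat]]: functor [[[knows every] book] cat] : ⟨t, e⟩, argument [allegedly admires] : t; result e.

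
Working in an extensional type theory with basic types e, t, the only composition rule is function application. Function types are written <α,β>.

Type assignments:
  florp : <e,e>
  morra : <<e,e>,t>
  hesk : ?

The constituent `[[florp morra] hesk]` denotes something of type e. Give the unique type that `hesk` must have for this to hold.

<t,e>

[[florp morra] hesk] is required to be e. [florp morra] : t cannot yield e as functor, so hesk : <t,e>.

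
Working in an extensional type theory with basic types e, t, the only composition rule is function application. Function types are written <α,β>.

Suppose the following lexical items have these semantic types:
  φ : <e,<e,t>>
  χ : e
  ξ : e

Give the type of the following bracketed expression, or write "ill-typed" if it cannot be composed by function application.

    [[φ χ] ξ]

t

[φ χ]: functor φ : <e,<e,t>>, argument χ : e; result <e,t>.
[[φ χ] ξ]: functor [φ χ] : <e,t>, argument ξ : e; result t.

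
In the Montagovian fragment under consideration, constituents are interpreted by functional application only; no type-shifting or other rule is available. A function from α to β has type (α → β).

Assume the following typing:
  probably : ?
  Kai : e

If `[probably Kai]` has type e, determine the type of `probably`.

(e → e)

For [probably Kai] to have type e with Kai of type e, probably must be the function: probably : (e → e).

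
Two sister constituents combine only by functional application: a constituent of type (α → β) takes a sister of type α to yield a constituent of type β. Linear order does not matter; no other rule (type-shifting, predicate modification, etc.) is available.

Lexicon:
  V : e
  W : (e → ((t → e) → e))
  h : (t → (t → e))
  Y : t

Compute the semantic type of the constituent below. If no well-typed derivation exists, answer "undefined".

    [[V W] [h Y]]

e

[V W] — W of type (e → ((t → e) → e)) combines with V of type e: type ((t → e) → e).
[h Y] — h of type (t → (t → e)) combines with Y of type t: type (t → e).
[[V W] [h Y]] — [V W] of type ((t → e) → e) combines with [h Y] of type (t → e): type e.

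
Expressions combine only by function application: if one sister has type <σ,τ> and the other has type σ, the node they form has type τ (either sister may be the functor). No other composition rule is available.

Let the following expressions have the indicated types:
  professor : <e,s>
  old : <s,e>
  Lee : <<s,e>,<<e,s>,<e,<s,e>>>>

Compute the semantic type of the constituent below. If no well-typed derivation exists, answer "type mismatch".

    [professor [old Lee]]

[old Lee]: Lee is <<s,e>,<<e,s>,<e,<s,e>>>>, old is <s,e>; result <<e,s>,<e,<s,e>>>.
[professor [old Lee]]: [old Lee] is <<e,s>,<e,<s,e>>>, professor is <e,s>; result <e,<s,e>>.

<e,<s,e>>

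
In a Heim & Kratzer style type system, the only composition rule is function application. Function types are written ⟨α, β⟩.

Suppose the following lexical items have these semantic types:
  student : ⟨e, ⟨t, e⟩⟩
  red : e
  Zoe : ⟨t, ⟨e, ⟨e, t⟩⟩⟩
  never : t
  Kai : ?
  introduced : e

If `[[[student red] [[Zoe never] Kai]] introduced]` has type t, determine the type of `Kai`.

For [[[student red] [[Zoe never] Kai]] introduced] to have type t with introduced of type e, [[student red] [[Zoe never] Kai]] must be the function: [[student red] [[Zoe never] Kai]] : ⟨e, t⟩.
For [[student red] [[Zoe never] Kai]] to have type ⟨e, t⟩ with [student red] of type ⟨t, e⟩, [[Zoe never] Kai] must be the function: [[Zoe never] Kai] : ⟨⟨t, e⟩, ⟨e, t⟩⟩.
For [[Zoe never] Kai] to have type ⟨⟨t, e⟩, ⟨e, t⟩⟩ with [Zoe never] of type ⟨e, ⟨e, t⟩⟩, Kai must be the function: Kai : ⟨⟨e, ⟨e, t⟩⟩, ⟨⟨t, e⟩, ⟨e, t⟩⟩⟩.

⟨⟨e, ⟨e, t⟩⟩, ⟨⟨t, e⟩, ⟨e, t⟩⟩⟩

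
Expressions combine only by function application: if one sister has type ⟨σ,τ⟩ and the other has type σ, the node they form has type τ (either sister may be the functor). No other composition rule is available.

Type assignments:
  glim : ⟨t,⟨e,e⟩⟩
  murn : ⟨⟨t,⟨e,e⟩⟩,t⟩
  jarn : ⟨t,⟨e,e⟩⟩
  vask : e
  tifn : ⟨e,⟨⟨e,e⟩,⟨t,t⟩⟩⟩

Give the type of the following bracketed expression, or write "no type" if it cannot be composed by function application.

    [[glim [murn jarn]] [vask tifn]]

⟨t,t⟩

At [murn jarn], murn : ⟨⟨t,⟨e,e⟩⟩,t⟩ takes jarn : ⟨t,⟨e,e⟩⟩, giving t.
At [glim [murn jarn]], glim : ⟨t,⟨e,e⟩⟩ takes [murn jarn] : t, giving ⟨e,e⟩.
At [vask tifn], tifn : ⟨e,⟨⟨e,e⟩,⟨t,t⟩⟩⟩ takes vask : e, giving ⟨⟨e,e⟩,⟨t,t⟩⟩.
At [[glim [murn jarn]] [vask tifn]], [vask tifn] : ⟨⟨e,e⟩,⟨t,t⟩⟩ takes [glim [murn jarn]] : ⟨e,e⟩, giving ⟨t,t⟩.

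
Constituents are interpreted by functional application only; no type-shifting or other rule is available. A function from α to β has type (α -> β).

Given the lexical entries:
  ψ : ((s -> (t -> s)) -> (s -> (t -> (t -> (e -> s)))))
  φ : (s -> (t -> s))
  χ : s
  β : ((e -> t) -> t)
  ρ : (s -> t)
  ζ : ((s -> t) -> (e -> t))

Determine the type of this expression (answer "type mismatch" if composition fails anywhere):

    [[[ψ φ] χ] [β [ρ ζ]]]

(t -> (e -> s))

[ψ φ]: ψ is ((s -> (t -> s)) -> (s -> (t -> (t -> (e -> s))))), φ is (s -> (t -> s)); result (s -> (t -> (t -> (e -> s)))).
[[ψ φ] χ]: [ψ φ] is (s -> (t -> (t -> (e -> s)))), χ is s; result (t -> (t -> (e -> s))).
[ρ ζ]: ζ is ((s -> t) -> (e -> t)), ρ is (s -> t); result (e -> t).
[β [ρ ζ]]: β is ((e -> t) -> t), [ρ ζ] is (e -> t); result t.
[[[ψ φ] χ] [β [ρ ζ]]]: [[ψ φ] χ] is (t -> (t -> (e -> s))), [β [ρ ζ]] is t; result (t -> (e -> s)).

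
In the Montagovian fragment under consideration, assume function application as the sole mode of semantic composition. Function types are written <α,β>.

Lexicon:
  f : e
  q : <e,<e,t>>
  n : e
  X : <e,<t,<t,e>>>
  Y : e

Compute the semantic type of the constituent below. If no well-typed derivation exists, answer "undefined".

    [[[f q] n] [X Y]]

<t,e>

[f q]: functor q : <e,<e,t>>, argument f : e; result <e,t>.
[[f q] n]: functor [f q] : <e,t>, argument n : e; result t.
[X Y]: functor X : <e,<t,<t,e>>>, argument Y : e; result <t,<t,e>>.
[[[f q] n] [X Y]]: functor [X Y] : <t,<t,e>>, argument [[f q] n] : t; result <t,e>.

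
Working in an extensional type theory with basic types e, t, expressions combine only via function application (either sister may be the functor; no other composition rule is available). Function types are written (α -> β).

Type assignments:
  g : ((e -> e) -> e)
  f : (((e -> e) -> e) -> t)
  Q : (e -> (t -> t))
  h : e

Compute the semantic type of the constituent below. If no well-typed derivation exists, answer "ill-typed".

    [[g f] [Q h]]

t

[g f]: f is (((e -> e) -> e) -> t), g is ((e -> e) -> e); result t.
[Q h]: Q is (e -> (t -> t)), h is e; result (t -> t).
[[g f] [Q h]]: [Q h] is (t -> t), [g f] is t; result t.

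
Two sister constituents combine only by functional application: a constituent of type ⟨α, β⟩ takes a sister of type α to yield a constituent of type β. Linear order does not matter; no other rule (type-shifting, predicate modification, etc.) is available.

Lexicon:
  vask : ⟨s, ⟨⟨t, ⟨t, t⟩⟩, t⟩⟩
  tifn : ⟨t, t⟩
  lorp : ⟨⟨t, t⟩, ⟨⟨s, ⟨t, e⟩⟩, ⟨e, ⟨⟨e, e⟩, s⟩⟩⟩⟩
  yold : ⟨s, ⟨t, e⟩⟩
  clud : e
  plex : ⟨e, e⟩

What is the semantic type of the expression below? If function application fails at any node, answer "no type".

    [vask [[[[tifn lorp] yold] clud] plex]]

⟨⟨t, ⟨t, t⟩⟩, t⟩

[tifn lorp]: ⟨⟨t, t⟩, ⟨⟨s, ⟨t, e⟩⟩, ⟨e, ⟨⟨e, e⟩, s⟩⟩⟩⟩ applied to ⟨t, t⟩ yields ⟨⟨s, ⟨t, e⟩⟩, ⟨e, ⟨⟨e, e⟩, s⟩⟩⟩.
[[tifn lorp] yold]: ⟨⟨s, ⟨t, e⟩⟩, ⟨e, ⟨⟨e, e⟩, s⟩⟩⟩ applied to ⟨s, ⟨t, e⟩⟩ yields ⟨e, ⟨⟨e, e⟩, s⟩⟩.
[[[tifn lorp] yold] clud]: ⟨e, ⟨⟨e, e⟩, s⟩⟩ applied to e yields ⟨⟨e, e⟩, s⟩.
[[[[tifn lorp] yold] clud] plex]: ⟨⟨e, e⟩, s⟩ applied to ⟨e, e⟩ yields s.
[vask [[[[tifn lorp] yold] clud] plex]]: ⟨s, ⟨⟨t, ⟨t, t⟩⟩, t⟩⟩ applied to s yields ⟨⟨t, ⟨t, t⟩⟩, t⟩.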